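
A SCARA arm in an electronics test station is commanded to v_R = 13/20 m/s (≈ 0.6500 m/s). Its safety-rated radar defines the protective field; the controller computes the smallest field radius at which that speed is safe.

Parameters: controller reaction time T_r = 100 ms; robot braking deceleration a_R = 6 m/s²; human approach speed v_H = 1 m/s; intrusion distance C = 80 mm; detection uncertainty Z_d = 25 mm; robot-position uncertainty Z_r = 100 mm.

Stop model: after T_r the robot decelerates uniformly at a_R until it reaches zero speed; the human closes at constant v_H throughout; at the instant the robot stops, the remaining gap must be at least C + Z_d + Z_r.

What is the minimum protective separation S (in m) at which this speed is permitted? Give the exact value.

T_s = v_R/a_R = (13/20)/6 = 0.1083 s
robot covers v_R·T_r = 0.6500·0.1000 = 0.0650 m before braking
robot under decel: 0.6500²/(2·6.0000) = 0.0352 m
human closes 1.0000·0.2083 = 0.2083 m
residual clearance needed = 0.0800+0.0250+0.1000 = 0.2050 m
S_min ≈ 0.0650+0.0352+0.2083+0.2050  ⇒  S_min = 493/960 m

S_min = 493/960 m = 0.5135 m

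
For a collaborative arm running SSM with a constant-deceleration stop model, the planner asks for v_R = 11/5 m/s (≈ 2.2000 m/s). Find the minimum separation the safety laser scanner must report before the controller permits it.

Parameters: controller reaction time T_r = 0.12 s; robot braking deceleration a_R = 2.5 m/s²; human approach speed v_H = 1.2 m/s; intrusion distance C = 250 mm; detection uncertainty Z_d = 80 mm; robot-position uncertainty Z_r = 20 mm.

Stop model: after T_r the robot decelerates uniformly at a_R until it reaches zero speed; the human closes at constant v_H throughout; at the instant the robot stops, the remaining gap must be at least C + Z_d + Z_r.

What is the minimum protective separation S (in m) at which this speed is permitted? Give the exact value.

stop time T_s = (11/5)/(5/2) = 0.8800 s
reaction-phase robot travel = 2.2000·0.1200 = 0.2640 m
robot under decel: 2.2000²/(2·2.5000) = 0.9680 m
person approaches 1.2000·(0.1200+0.8800) = 1.2000 m
C+Z_d+Z_r = 0.2500+0.0800+0.0200 = 0.3500 m
S_min ≈ 0.2640+0.9680+1.2000+0.3500  ⇒  S_min = 1391/500 m

S_min = 1391/500 m = 2.7820 m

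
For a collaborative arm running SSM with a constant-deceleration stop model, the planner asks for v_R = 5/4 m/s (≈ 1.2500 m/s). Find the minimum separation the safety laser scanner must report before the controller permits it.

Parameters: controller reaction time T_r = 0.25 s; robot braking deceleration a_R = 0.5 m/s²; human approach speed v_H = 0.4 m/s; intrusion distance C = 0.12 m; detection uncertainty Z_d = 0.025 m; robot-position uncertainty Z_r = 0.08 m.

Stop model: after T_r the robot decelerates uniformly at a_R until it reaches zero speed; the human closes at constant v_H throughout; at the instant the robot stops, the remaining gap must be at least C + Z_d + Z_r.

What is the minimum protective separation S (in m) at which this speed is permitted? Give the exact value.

braking lasts T_s = (5/4)/(1/2) = 2.5000 s
robot covers v_R·T_r = 1.2500·0.2500 = 0.3125 m before braking
braking distance = 1.2500²/(2·0.5000) = 1.5625 m
human over T_r+T_s: 0.4000·(0.2500+2.5000) = 1.1000 m
C+Z_d+Z_r = 0.1200+0.0250+0.0800 = 0.2250 m
S_min ≈ 0.3125+1.5625+1.1000+0.2250  ⇒  S_min = 16/5 m

S_min = 16/5 m = 3.2000 m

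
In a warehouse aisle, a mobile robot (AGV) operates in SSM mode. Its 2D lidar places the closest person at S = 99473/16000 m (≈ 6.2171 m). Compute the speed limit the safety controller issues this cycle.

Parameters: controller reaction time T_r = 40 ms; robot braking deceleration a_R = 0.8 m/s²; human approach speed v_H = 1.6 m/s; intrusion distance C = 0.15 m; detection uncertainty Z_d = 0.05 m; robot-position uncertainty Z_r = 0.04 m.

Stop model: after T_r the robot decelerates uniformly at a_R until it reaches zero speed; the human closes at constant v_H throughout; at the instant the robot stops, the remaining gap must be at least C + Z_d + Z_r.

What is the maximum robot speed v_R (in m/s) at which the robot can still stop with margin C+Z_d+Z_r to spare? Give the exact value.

at the boundary: (5/8)·v² + (51/25)·v + (-94609/16000) = 0
  disc = (51/25)² − 4·(5/8)·(-94609/16000) = 3031081/160000 ; √disc = 1741/400
  v_R = (−(51/25) + 1741/400) / (2·(5/8)) = 37/20 m/s
check:
braking lasts T_s = (37/20)/(4/5) = 2.3125 s
robot covers v_R·T_r = 1.8500·0.0400 = 0.0740 m before braking
robot covers 1.8500·2.3125 − ½·0.8000·2.3125² = 2.1391 m while stopping
human closes 1.6000·2.3525 = 3.7640 m
margins: 0.1500+0.0500+0.0400 = 0.2400 m
sum ≈ 0.0740+2.1391+3.7640+0.2400 ≈ 6.2171 m = S ✓

v_R_max = 37/20 m/s = 1.8500 m/s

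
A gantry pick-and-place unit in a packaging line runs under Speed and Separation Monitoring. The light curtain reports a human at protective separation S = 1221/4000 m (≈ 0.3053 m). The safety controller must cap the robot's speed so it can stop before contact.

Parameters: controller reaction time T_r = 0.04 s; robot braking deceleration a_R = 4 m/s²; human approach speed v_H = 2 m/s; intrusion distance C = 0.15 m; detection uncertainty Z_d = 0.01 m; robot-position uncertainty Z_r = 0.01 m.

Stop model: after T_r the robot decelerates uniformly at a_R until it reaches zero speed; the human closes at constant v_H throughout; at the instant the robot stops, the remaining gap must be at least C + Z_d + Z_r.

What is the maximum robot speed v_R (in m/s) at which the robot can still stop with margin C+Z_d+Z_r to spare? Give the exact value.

v_R_max = 1/10 m/s = 0.1000 m/s

quadratic (1/8)·v² + (27/50)·v + (-221/4000) = 0
  disc = (27/50)² − 4·(1/8)·(-221/4000) = 12769/40000 ; √disc = 113/200
  v_R = (−(27/50) + 113/200) / (2·(1/8)) = 1/10 m/s
check:
T_s = v_R/a_R = (1/10)/4 = 0.0250 s
reaction-phase robot travel = 0.1000·0.0400 = 0.0040 m
braking distance = 0.1000²/(2·4.0000) = 0.0013 m
person approaches 2.0000·(0.0400+0.0250) = 0.1300 m
C+Z_d+Z_r = 0.1500+0.0100+0.0100 = 0.1700 m
sum ≈ 0.0040+0.0013+0.1300+0.1700 ≈ 0.3053 m = S ✓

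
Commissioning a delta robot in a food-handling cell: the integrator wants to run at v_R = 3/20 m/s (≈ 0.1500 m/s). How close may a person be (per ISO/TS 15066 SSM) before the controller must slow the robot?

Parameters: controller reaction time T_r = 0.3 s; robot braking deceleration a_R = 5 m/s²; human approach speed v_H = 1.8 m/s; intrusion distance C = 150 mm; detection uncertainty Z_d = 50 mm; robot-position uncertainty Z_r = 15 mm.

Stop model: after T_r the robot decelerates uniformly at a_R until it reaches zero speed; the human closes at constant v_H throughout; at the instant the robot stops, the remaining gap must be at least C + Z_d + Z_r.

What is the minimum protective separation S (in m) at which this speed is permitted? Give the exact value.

T_s = v_R/a_R = (3/20)/5 = 0.0300 s
robot in T_r: 0.1500·0.3000 = 0.0450 m
robot under decel: 0.1500²/(2·5.0000) = 0.0022 m
human closes 1.8000·0.3300 = 0.5940 m
residual clearance needed = 0.1500+0.0500+0.0150 = 0.2150 m
S_min ≈ 0.0450+0.0022+0.5940+0.2150  ⇒  S_min = 137/160 m

S_min = 137/160 m = 0.8562 m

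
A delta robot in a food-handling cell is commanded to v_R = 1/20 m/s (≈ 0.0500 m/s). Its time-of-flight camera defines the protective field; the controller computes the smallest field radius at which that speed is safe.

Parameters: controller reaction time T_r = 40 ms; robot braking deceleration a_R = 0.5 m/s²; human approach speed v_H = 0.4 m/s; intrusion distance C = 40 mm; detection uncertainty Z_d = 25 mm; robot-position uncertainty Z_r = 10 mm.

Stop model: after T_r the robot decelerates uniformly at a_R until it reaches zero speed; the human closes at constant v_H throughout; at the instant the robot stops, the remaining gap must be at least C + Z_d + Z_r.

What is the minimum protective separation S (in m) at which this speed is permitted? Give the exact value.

T_s = v_R/a_R = (1/20)/(1/2) = 0.1000 s
reaction-phase robot travel = 0.0500·0.0400 = 0.0020 m
robot covers 0.0500·0.1000 − ½·0.5000·0.1000² = 0.0025 m while stopping
person approaches 0.4000·(0.0400+0.1000) = 0.0560 m
margins: 0.0400+0.0250+0.0100 = 0.0750 m
S_min ≈ 0.0020+0.0025+0.0560+0.0750  ⇒  S_min = 271/2000 m

S_min = 271/2000 m = 0.1355 m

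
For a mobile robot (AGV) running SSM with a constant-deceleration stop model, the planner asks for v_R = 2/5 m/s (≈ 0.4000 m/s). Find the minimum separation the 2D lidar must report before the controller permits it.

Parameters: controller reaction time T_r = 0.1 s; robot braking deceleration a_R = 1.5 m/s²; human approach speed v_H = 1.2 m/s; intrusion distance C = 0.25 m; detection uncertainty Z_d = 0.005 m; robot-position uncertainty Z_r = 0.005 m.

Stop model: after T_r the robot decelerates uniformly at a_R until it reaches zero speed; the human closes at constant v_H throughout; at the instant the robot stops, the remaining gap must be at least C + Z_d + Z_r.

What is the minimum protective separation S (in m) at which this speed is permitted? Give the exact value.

S_min = 119/150 m = 0.7933 m

T_s = v_R/a_R = (2/5)/(3/2) = 0.2667 s
robot in T_r: 0.4000·0.1000 = 0.0400 m
robot under decel: 0.4000²/(2·1.5000) = 0.0533 m
human closes 1.2000·0.3667 = 0.4400 m
margins: 0.2500+0.0050+0.0050 = 0.2600 m
S_min ≈ 0.0400+0.0533+0.4400+0.2600  ⇒  S_min = 119/150 m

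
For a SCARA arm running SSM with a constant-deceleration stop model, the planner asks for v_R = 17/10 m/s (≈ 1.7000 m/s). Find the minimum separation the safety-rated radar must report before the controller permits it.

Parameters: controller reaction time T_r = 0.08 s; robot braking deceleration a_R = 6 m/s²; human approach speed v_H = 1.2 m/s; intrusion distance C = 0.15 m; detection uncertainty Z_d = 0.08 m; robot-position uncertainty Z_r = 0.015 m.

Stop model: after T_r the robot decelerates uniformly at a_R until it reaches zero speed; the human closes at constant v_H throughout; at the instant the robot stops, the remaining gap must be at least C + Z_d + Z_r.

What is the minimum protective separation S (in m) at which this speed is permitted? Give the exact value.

S_min = 6347/6000 m = 1.0578 m

stop time T_s = (17/10)/6 = 0.2833 s
robot in T_r: 1.7000·0.0800 = 0.1360 m
braking distance = 1.7000²/(2·6.0000) = 0.2408 m
person approaches 1.2000·(0.0800+0.2833) = 0.4360 m
C+Z_d+Z_r = 0.1500+0.0800+0.0150 = 0.2450 m
S_min ≈ 0.1360+0.2408+0.4360+0.2450  ⇒  S_min = 6347/6000 m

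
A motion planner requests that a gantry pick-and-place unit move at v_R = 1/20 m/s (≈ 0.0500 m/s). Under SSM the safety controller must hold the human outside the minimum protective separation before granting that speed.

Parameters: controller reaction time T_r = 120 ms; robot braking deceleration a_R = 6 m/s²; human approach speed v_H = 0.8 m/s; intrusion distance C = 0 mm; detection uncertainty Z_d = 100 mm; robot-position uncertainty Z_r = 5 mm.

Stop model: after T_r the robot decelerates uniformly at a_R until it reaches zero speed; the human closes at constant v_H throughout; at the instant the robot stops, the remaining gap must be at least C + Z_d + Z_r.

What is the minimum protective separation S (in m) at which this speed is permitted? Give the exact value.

S_min = 1711/8000 m = 0.2139 m

T_s = v_R/a_R = (1/20)/6 = 0.0083 s
reaction-phase robot travel = 0.0500·0.1200 = 0.0060 m
robot under decel: 0.0500²/(2·6.0000) = 0.0002 m
human closes 0.8000·0.1283 = 0.1027 m
C+Z_d+Z_r = 0.0000+0.1000+0.0050 = 0.1050 m
S_min ≈ 0.0060+0.0002+0.1027+0.1050  ⇒  S_min = 1711/8000 m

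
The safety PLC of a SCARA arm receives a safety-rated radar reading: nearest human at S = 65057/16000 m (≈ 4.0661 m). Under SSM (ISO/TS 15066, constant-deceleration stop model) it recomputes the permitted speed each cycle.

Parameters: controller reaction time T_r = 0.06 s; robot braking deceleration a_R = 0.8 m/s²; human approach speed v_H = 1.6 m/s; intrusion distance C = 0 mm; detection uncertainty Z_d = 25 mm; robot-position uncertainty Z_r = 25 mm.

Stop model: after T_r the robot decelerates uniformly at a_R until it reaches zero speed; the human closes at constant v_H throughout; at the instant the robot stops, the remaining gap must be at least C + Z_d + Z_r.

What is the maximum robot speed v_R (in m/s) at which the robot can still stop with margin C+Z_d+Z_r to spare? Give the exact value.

v_R_max = 27/20 m/s = 1.3500 m/s

at the boundary: (5/8)·v² + (103/50)·v + (-62721/16000) = 0
  disc = (103/50)² − 4·(5/8)·(-62721/16000) = 2247001/160000 ; √disc = 1499/400
  v_R = (−(103/50) + 1499/400) / (2·(5/8)) = 27/20 m/s
check:
braking lasts T_s = (27/20)/(4/5) = 1.6875 s
robot in T_r: 1.3500·0.0600 = 0.0810 m
braking distance = 1.3500²/(2·0.8000) = 1.1391 m
human closes 1.6000·1.7475 = 2.7960 m
residual clearance needed = 0.0000+0.0250+0.0250 = 0.0500 m
sum ≈ 0.0810+1.1391+2.7960+0.0500 ≈ 4.0661 m = S ✓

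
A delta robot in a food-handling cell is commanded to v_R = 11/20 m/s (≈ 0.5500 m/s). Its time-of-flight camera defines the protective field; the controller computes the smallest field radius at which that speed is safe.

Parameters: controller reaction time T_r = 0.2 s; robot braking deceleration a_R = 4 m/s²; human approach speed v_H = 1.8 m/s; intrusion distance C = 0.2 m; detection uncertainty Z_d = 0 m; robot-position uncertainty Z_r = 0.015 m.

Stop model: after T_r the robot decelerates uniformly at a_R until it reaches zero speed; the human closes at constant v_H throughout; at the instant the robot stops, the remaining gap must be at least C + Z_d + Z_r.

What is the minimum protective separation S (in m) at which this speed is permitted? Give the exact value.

T_s = v_R/a_R = (11/20)/4 = 0.1375 s
robot covers v_R·T_r = 0.5500·0.2000 = 0.1100 m before braking
braking distance = 0.5500²/(2·4.0000) = 0.0378 m
human over T_r+T_s: 1.8000·(0.2000+0.1375) = 0.6075 m
residual clearance needed = 0.2000+0.0000+0.0150 = 0.2150 m
S_min ≈ 0.1100+0.0378+0.6075+0.2150  ⇒  S_min = 621/640 m

S_min = 621/640 m = 0.9703 m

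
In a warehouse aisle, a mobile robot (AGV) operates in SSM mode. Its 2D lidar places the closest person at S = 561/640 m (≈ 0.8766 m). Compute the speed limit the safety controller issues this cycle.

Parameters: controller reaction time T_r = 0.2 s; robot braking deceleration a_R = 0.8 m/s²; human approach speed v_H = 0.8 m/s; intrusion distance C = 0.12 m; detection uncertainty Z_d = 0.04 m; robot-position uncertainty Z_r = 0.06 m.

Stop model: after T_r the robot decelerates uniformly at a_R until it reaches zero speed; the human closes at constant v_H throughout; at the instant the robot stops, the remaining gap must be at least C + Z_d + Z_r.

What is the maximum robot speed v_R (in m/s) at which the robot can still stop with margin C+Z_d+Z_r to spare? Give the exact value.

at the boundary: (5/8)·v² + (6/5)·v + (-1589/3200) = 0
  disc = (6/5)² − 4·(5/8)·(-1589/3200) = 17161/6400 ; √disc = 131/80
  v_R = (−(6/5) + 131/80) / (2·(5/8)) = 7/20 m/s
check:
T_s = v_R/a_R = (7/20)/(4/5) = 0.4375 s
robot covers v_R·T_r = 0.3500·0.2000 = 0.0700 m before braking
robot under decel: 0.3500²/(2·0.8000) = 0.0766 m
human closes 0.8000·0.6375 = 0.5100 m
margins: 0.1200+0.0400+0.0600 = 0.2200 m
sum ≈ 0.0700+0.0766+0.5100+0.2200 ≈ 0.8766 m = S ✓

v_R_max = 7/20 m/s = 0.3500 m/s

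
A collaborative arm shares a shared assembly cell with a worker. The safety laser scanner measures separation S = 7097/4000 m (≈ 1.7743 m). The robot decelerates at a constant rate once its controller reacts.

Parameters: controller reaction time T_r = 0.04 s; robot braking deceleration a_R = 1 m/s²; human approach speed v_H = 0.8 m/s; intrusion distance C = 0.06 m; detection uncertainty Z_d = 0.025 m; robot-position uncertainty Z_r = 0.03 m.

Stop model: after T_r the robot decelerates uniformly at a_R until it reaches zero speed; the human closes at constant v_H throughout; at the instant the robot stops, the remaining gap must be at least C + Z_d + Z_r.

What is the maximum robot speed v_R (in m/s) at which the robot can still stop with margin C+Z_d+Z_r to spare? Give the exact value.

v_R_max = 23/20 m/s = 1.1500 m/s

at the boundary: (1/2)·v² + (21/25)·v + (-6509/4000) = 0
  disc = (21/25)² − 4·(1/2)·(-6509/4000) = 39601/10000 ; √disc = 199/100
  v_R = (−(21/25) + 199/100) / (2·(1/2)) = 23/20 m/s
check:
stop time T_s = (23/20)/1 = 1.1500 s
robot covers v_R·T_r = 1.1500·0.0400 = 0.0460 m before braking
robot covers 1.1500·1.1500 − ½·1.0000·1.1500² = 0.6613 m while stopping
human closes 0.8000·1.1900 = 0.9520 m
residual clearance needed = 0.0600+0.0250+0.0300 = 0.1150 m
sum ≈ 0.0460+0.6613+0.9520+0.1150 ≈ 1.7743 m = S ✓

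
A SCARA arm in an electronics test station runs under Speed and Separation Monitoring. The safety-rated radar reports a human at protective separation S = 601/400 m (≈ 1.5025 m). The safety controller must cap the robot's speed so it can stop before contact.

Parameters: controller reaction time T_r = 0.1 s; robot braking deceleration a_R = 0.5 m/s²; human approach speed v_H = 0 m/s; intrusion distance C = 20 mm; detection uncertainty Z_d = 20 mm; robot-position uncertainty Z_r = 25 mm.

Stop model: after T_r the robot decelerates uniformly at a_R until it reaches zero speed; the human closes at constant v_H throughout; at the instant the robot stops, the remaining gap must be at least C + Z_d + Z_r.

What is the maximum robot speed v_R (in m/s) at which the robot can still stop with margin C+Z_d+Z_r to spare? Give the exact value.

v_R_max = 23/20 m/s = 1.1500 m/s

at the boundary: (1)·v² + (1/10)·v + (-23/16) = 0
  disc = (1/10)² − 4·(1)·(-23/16) = 144/25 ; √disc = 12/5
  v_R = (−(1/10) + 12/5) / (2·(1)) = 23/20 m/s
check:
braking lasts T_s = (23/20)/(1/2) = 2.3000 s
robot in T_r: 1.1500·0.1000 = 0.1150 m
robot covers 1.1500·2.3000 − ½·0.5000·2.3000² = 1.3225 m while stopping
human over T_r+T_s: 0.0000·(0.1000+2.3000) = 0.0000 m
C+Z_d+Z_r = 0.0200+0.0200+0.0250 = 0.0650 m
sum ≈ 0.1150+1.3225+0.0000+0.0650 ≈ 1.5025 m = S ✓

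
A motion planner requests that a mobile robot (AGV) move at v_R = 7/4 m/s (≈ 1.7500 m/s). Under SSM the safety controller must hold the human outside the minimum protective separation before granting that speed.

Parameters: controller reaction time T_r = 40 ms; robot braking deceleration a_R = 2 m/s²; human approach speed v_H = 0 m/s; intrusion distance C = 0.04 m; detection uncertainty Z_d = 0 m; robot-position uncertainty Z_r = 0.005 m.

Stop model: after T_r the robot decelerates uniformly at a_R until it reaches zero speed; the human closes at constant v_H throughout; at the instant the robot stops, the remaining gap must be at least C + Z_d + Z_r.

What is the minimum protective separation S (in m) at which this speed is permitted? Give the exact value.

braking lasts T_s = (7/4)/2 = 0.8750 s
robot covers v_R·T_r = 1.7500·0.0400 = 0.0700 m before braking
robot under decel: 1.7500²/(2·2.0000) = 0.7656 m
person approaches 0.0000·(0.0400+0.8750) = 0.0000 m
C+Z_d+Z_r = 0.0400+0.0000+0.0050 = 0.0450 m
S_min ≈ 0.0700+0.7656+0.0000+0.0450  ⇒  S_min = 1409/1600 m

S_min = 1409/1600 m = 0.8806 m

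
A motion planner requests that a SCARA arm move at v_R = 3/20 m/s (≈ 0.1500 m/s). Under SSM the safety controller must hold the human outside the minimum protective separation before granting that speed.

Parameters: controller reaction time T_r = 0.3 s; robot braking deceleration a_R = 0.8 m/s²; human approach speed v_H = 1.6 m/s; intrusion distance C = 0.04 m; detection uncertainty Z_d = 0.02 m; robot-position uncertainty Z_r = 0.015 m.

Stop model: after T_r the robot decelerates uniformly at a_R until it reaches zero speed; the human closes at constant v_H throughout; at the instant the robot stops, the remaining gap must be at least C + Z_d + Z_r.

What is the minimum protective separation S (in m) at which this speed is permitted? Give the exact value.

S_min = 117/128 m = 0.9141 m

braking lasts T_s = (3/20)/(4/5) = 0.1875 s
robot covers v_R·T_r = 0.1500·0.3000 = 0.0450 m before braking
robot under decel: 0.1500²/(2·0.8000) = 0.0141 m
person approaches 1.6000·(0.3000+0.1875) = 0.7800 m
margins: 0.0400+0.0200+0.0150 = 0.0750 m
S_min ≈ 0.0450+0.0141+0.7800+0.0750  ⇒  S_min = 117/128 m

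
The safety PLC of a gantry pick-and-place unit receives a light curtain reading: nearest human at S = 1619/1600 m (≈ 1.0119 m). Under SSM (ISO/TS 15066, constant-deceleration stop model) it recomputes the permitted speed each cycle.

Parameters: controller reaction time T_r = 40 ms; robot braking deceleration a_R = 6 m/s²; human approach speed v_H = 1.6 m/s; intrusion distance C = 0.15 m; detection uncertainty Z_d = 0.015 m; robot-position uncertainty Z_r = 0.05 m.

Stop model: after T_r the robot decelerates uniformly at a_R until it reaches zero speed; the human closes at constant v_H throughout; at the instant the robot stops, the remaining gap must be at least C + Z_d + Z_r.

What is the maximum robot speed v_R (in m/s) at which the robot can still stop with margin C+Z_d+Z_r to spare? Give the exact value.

v_R_max = 33/20 m/s = 1.6500 m/s

collect terms ⇒ (1/12)·v_R² + (23/75)·v_R + (-5863/8000) = 0
  disc = (23/75)² − 4·(1/12)·(-5863/8000) = 121801/360000 ; √disc = 349/600
  v_R = (−(23/75) + 349/600) / (2·(1/12)) = 33/20 m/s
check:
stop time T_s = (33/20)/6 = 0.2750 s
robot in T_r: 1.6500·0.0400 = 0.0660 m
robot covers 1.6500·0.2750 − ½·6.0000·0.2750² = 0.2269 m while stopping
person approaches 1.6000·(0.0400+0.2750) = 0.5040 m
C+Z_d+Z_r = 0.1500+0.0150+0.0500 = 0.2150 m
sum ≈ 0.0660+0.2269+0.5040+0.2150 ≈ 1.0119 m = S ✓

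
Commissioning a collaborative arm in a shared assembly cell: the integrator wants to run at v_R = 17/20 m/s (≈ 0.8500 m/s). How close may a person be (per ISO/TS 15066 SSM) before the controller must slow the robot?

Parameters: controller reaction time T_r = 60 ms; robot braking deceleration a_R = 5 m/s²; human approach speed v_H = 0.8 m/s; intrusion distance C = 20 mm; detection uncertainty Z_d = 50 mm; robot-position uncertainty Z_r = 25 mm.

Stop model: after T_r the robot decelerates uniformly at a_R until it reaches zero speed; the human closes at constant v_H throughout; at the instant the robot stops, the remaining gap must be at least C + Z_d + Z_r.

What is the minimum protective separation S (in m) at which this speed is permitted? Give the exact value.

braking lasts T_s = (17/20)/5 = 0.1700 s
robot covers v_R·T_r = 0.8500·0.0600 = 0.0510 m before braking
robot under decel: 0.8500²/(2·5.0000) = 0.0722 m
person approaches 0.8000·(0.0600+0.1700) = 0.1840 m
C+Z_d+Z_r = 0.0200+0.0500+0.0250 = 0.0950 m
S_min ≈ 0.0510+0.0722+0.1840+0.0950  ⇒  S_min = 1609/4000 m

S_min = 1609/4000 m = 0.4022 m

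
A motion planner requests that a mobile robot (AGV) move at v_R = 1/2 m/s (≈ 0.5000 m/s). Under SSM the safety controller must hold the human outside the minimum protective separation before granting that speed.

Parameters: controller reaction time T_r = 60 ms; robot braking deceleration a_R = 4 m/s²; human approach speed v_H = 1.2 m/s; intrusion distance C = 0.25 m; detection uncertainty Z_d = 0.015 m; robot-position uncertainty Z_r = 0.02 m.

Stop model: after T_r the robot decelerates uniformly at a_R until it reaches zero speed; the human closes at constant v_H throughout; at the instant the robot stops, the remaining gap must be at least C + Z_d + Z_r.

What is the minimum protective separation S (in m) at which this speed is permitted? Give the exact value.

S_min = 2273/4000 m = 0.5683 m

braking lasts T_s = (1/2)/4 = 0.1250 s
reaction-phase robot travel = 0.5000·0.0600 = 0.0300 m
robot under decel: 0.5000²/(2·4.0000) = 0.0312 m
person approaches 1.2000·(0.0600+0.1250) = 0.2220 m
margins: 0.2500+0.0150+0.0200 = 0.2850 m
S_min ≈ 0.0300+0.0312+0.2220+0.2850  ⇒  S_min = 2273/4000 m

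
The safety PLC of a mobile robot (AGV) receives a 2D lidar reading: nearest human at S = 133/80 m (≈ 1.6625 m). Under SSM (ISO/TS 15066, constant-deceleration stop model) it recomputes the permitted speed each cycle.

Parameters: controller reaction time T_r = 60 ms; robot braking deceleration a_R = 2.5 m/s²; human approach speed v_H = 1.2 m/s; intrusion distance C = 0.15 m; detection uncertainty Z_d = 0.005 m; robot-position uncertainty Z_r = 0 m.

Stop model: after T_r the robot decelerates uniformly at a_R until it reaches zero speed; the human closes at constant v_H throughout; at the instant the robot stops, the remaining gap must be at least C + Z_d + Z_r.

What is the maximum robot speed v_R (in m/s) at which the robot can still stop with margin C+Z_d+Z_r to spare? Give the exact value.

collect terms ⇒ (1/5)·v_R² + (27/50)·v_R + (-2871/2000) = 0
  disc = (27/50)² − 4·(1/5)·(-2871/2000) = 36/25 ; √disc = 6/5
  v_R = (−(27/50) + 6/5) / (2·(1/5)) = 33/20 m/s
check:
braking lasts T_s = (33/20)/(5/2) = 0.6600 s
robot in T_r: 1.6500·0.0600 = 0.0990 m
robot under decel: 1.6500²/(2·2.5000) = 0.5445 m
person approaches 1.2000·(0.0600+0.6600) = 0.8640 m
margins: 0.1500+0.0050+0.0000 = 0.1550 m
sum ≈ 0.0990+0.5445+0.8640+0.1550 ≈ 1.6625 m = S ✓

v_R_max = 33/20 m/s = 1.6500 m/s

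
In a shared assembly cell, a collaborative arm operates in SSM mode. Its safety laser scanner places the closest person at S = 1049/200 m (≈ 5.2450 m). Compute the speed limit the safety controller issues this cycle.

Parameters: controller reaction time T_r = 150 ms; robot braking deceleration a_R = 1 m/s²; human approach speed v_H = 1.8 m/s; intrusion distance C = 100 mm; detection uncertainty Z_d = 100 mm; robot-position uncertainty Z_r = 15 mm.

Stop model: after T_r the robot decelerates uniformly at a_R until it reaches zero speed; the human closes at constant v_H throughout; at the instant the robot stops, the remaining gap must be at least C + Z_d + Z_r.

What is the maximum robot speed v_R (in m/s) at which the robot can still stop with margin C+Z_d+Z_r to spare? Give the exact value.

at the boundary: (1/2)·v² + (39/20)·v + (-119/25) = 0
  disc = (39/20)² − 4·(1/2)·(-119/25) = 5329/400 ; √disc = 73/20
  v_R = (−(39/20) + 73/20) / (2·(1/2)) = 17/10 m/s
check:
stop time T_s = (17/10)/1 = 1.7000 s
robot in T_r: 1.7000·0.1500 = 0.2550 m
robot covers 1.7000·1.7000 − ½·1.0000·1.7000² = 1.4450 m while stopping
person approaches 1.8000·(0.1500+1.7000) = 3.3300 m
C+Z_d+Z_r = 0.1000+0.1000+0.0150 = 0.2150 m
sum ≈ 0.2550+1.4450+3.3300+0.2150 ≈ 5.2450 m = S ✓

v_R_max = 17/10 m/s = 1.7000 m/s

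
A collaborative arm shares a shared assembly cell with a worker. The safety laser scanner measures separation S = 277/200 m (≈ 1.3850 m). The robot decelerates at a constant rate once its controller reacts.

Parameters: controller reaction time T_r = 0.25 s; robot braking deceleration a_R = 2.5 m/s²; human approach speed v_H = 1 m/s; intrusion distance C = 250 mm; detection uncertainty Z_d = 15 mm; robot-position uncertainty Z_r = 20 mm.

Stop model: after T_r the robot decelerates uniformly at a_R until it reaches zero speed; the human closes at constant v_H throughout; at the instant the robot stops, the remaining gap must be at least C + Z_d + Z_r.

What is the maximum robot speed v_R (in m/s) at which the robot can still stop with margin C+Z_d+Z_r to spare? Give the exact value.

v_R_max = 1 m/s = 1.0000 m/s

collect terms ⇒ (1/5)·v_R² + (13/20)·v_R + (-17/20) = 0
  disc = (13/20)² − 4·(1/5)·(-17/20) = 441/400 ; √disc = 21/20
  v_R = (−(13/20) + 21/20) / (2·(1/5)) = 1 m/s
check:
T_s = v_R/a_R = 1/(5/2) = 0.4000 s
reaction-phase robot travel = 1.0000·0.2500 = 0.2500 m
robot covers 1.0000·0.4000 − ½·2.5000·0.4000² = 0.2000 m while stopping
person approaches 1.0000·(0.2500+0.4000) = 0.6500 m
residual clearance needed = 0.2500+0.0150+0.0200 = 0.2850 m
sum ≈ 0.2500+0.2000+0.6500+0.2850 ≈ 1.3850 m = S ✓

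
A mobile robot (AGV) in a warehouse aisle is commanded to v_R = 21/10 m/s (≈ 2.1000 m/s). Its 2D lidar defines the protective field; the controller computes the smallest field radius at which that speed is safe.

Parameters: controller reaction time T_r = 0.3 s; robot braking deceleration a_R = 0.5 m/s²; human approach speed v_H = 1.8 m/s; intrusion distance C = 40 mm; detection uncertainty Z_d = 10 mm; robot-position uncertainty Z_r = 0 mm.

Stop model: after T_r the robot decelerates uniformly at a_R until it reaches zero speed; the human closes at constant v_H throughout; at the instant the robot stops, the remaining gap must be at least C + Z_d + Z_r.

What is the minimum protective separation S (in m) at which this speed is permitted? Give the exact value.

T_s = v_R/a_R = (21/10)/(1/2) = 4.2000 s
reaction-phase robot travel = 2.1000·0.3000 = 0.6300 m
braking distance = 2.1000²/(2·0.5000) = 4.4100 m
person approaches 1.8000·(0.3000+4.2000) = 8.1000 m
residual clearance needed = 0.0400+0.0100+0.0000 = 0.0500 m
S_min ≈ 0.6300+4.4100+8.1000+0.0500  ⇒  S_min = 1319/100 m

S_min = 1319/100 m = 13.1900 m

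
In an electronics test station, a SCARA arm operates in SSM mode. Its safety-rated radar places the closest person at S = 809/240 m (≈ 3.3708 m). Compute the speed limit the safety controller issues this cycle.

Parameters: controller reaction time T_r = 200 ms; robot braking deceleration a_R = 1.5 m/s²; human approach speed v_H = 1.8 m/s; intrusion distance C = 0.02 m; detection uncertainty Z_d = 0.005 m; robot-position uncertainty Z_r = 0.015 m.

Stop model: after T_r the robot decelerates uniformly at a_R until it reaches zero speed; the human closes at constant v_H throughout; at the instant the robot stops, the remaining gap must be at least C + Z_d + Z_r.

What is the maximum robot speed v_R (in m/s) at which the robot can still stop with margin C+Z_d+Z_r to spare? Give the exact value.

v_R_max = 31/20 m/s = 1.5500 m/s

quadratic (1/3)·v² + (7/5)·v + (-713/240) = 0
  disc = (7/5)² − 4·(1/3)·(-713/240) = 5329/900 ; √disc = 73/30
  v_R = (−(7/5) + 73/30) / (2·(1/3)) = 31/20 m/s
check:
stop time T_s = (31/20)/(3/2) = 1.0333 s
robot covers v_R·T_r = 1.5500·0.2000 = 0.3100 m before braking
robot under decel: 1.5500²/(2·1.5000) = 0.8008 m
human closes 1.8000·1.2333 = 2.2200 m
C+Z_d+Z_r = 0.0200+0.0050+0.0150 = 0.0400 m
sum ≈ 0.3100+0.8008+2.2200+0.0400 ≈ 3.3708 m = S ✓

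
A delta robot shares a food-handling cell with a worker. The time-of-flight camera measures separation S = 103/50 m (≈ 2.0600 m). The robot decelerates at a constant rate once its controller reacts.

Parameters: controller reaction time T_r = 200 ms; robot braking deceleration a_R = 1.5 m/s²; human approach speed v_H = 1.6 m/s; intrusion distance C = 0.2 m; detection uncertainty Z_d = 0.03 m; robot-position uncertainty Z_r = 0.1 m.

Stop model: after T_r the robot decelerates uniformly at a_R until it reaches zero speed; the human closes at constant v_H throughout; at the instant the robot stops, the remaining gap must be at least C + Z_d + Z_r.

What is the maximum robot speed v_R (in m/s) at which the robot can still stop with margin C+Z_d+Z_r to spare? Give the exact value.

v_R_max = 9/10 m/s = 0.9000 m/s

quadratic (1/3)·v² + (19/15)·v + (-141/100) = 0
  disc = (19/15)² − 4·(1/3)·(-141/100) = 784/225 ; √disc = 28/15
  v_R = (−(19/15) + 28/15) / (2·(1/3)) = 9/10 m/s
check:
stop time T_s = (9/10)/(3/2) = 0.6000 s
robot in T_r: 0.9000·0.2000 = 0.1800 m
robot covers 0.9000·0.6000 − ½·1.5000·0.6000² = 0.2700 m while stopping
person approaches 1.6000·(0.2000+0.6000) = 1.2800 m
residual clearance needed = 0.2000+0.0300+0.1000 = 0.3300 m
sum ≈ 0.1800+0.2700+1.2800+0.3300 ≈ 2.0600 m = S ✓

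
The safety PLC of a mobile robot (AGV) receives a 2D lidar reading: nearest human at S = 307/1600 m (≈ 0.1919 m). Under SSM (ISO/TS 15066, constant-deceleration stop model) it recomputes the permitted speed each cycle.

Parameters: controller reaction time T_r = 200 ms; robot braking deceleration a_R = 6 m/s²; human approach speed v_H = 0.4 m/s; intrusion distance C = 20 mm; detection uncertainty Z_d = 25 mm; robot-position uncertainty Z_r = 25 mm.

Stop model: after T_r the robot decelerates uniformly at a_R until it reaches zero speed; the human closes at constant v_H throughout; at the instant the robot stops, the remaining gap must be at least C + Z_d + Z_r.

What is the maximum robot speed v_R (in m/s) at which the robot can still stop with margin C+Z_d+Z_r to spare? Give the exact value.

collect terms ⇒ (1/12)·v_R² + (4/15)·v_R + (-67/1600) = 0
  disc = (4/15)² − 4·(1/12)·(-67/1600) = 49/576 ; √disc = 7/24
  v_R = (−(4/15) + 7/24) / (2·(1/12)) = 3/20 m/s
check:
stop time T_s = (3/20)/6 = 0.0250 s
reaction-phase robot travel = 0.1500·0.2000 = 0.0300 m
braking distance = 0.1500²/(2·6.0000) = 0.0019 m
person approaches 0.4000·(0.2000+0.0250) = 0.0900 m
margins: 0.0200+0.0250+0.0250 = 0.0700 m
sum ≈ 0.0300+0.0019+0.0900+0.0700 ≈ 0.1919 m = S ✓

v_R_max = 3/20 m/s = 0.1500 m/s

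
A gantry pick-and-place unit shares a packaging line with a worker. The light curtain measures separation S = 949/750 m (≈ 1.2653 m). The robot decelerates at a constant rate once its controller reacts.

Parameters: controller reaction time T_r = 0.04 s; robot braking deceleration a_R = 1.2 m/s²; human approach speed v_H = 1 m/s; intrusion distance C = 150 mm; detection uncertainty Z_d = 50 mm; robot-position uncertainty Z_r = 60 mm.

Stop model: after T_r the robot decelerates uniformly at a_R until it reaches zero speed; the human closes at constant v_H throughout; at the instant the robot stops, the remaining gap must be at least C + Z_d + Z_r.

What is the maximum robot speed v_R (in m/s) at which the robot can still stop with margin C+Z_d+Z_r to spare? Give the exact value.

quadratic (5/12)·v² + (131/150)·v + (-362/375) = 0
  disc = (131/150)² − 4·(5/12)·(-362/375) = 5929/2500 ; √disc = 77/50
  v_R = (−(131/150) + 77/50) / (2·(5/12)) = 4/5 m/s
check:
T_s = v_R/a_R = (4/5)/(6/5) = 0.6667 s
robot in T_r: 0.8000·0.0400 = 0.0320 m
braking distance = 0.8000²/(2·1.2000) = 0.2667 m
person approaches 1.0000·(0.0400+0.6667) = 0.7067 m
margins: 0.1500+0.0500+0.0600 = 0.2600 m
sum ≈ 0.0320+0.2667+0.7067+0.2600 ≈ 1.2653 m = S ✓

v_R_max = 4/5 m/s = 0.8000 m/s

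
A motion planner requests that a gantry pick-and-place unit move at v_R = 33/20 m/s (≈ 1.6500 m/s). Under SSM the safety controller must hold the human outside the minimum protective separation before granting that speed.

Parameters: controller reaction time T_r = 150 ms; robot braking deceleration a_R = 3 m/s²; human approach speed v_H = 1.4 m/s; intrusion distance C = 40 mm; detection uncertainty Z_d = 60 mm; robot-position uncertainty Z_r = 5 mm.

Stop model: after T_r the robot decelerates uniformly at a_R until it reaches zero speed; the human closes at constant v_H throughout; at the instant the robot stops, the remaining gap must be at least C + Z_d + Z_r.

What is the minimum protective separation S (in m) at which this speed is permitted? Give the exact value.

braking lasts T_s = (33/20)/3 = 0.5500 s
robot covers v_R·T_r = 1.6500·0.1500 = 0.2475 m before braking
robot under decel: 1.6500²/(2·3.0000) = 0.4537 m
person approaches 1.4000·(0.1500+0.5500) = 0.9800 m
residual clearance needed = 0.0400+0.0600+0.0050 = 0.1050 m
S_min ≈ 0.2475+0.4537+0.9800+0.1050  ⇒  S_min = 1429/800 m

S_min = 1429/800 m = 1.7862 m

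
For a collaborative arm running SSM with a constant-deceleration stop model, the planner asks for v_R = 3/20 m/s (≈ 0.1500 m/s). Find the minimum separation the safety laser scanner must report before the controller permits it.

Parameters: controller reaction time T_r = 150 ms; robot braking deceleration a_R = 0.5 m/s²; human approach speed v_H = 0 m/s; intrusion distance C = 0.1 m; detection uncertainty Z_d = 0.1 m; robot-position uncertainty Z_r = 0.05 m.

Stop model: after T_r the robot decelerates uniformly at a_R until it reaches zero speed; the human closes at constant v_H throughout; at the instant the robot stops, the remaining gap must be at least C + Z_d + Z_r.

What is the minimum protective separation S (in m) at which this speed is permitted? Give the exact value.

braking lasts T_s = (3/20)/(1/2) = 0.3000 s
reaction-phase robot travel = 0.1500·0.1500 = 0.0225 m
braking distance = 0.1500²/(2·0.5000) = 0.0225 m
person approaches 0.0000·(0.1500+0.3000) = 0.0000 m
residual clearance needed = 0.1000+0.1000+0.0500 = 0.2500 m
S_min ≈ 0.0225+0.0225+0.0000+0.2500  ⇒  S_min = 59/200 m

S_min = 59/200 m = 0.2950 m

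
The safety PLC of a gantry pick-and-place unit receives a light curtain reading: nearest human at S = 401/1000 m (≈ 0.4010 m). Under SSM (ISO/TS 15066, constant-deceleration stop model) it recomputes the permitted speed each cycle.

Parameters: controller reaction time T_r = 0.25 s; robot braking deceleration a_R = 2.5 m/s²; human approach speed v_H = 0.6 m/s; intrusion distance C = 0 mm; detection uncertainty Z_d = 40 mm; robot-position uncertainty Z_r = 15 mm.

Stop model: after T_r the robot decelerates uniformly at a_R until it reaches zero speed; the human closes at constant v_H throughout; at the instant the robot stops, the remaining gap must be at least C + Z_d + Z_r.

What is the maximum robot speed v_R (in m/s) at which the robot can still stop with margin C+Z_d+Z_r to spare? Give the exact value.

quadratic (1/5)·v² + (49/100)·v + (-49/250) = 0
  disc = (49/100)² − 4·(1/5)·(-49/250) = 3969/10000 ; √disc = 63/100
  v_R = (−(49/100) + 63/100) / (2·(1/5)) = 7/20 m/s
check:
braking lasts T_s = (7/20)/(5/2) = 0.1400 s
robot covers v_R·T_r = 0.3500·0.2500 = 0.0875 m before braking
robot covers 0.3500·0.1400 − ½·2.5000·0.1400² = 0.0245 m while stopping
human over T_r+T_s: 0.6000·(0.2500+0.1400) = 0.2340 m
C+Z_d+Z_r = 0.0000+0.0400+0.0150 = 0.0550 m
sum ≈ 0.0875+0.0245+0.2340+0.0550 ≈ 0.4010 m = S ✓

v_R_max = 7/20 m/s = 0.3500 m/s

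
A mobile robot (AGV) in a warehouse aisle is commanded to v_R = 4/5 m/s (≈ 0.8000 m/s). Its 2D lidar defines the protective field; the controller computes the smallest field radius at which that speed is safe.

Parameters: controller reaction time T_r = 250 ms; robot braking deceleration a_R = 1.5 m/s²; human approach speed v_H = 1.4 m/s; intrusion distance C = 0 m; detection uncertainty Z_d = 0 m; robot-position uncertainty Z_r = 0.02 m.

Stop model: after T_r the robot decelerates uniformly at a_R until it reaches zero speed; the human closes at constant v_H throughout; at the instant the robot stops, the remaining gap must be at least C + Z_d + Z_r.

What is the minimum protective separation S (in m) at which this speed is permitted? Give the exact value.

S_min = 153/100 m = 1.5300 m

stop time T_s = (4/5)/(3/2) = 0.5333 s
reaction-phase robot travel = 0.8000·0.2500 = 0.2000 m
braking distance = 0.8000²/(2·1.5000) = 0.2133 m
human over T_r+T_s: 1.4000·(0.2500+0.5333) = 1.0967 m
C+Z_d+Z_r = 0.0000+0.0000+0.0200 = 0.0200 m
S_min ≈ 0.2000+0.2133+1.0967+0.0200  ⇒  S_min = 153/100 m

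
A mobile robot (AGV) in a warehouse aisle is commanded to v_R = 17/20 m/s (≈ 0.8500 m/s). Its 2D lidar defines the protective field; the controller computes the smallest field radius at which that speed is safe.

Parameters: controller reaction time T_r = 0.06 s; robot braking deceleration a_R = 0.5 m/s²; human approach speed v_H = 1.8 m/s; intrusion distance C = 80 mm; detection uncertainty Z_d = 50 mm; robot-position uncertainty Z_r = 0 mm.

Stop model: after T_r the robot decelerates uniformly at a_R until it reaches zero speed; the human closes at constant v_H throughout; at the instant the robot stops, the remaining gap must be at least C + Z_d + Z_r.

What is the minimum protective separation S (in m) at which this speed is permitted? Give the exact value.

braking lasts T_s = (17/20)/(1/2) = 1.7000 s
reaction-phase robot travel = 0.8500·0.0600 = 0.0510 m
robot under decel: 0.8500²/(2·0.5000) = 0.7225 m
person approaches 1.8000·(0.0600+1.7000) = 3.1680 m
residual clearance needed = 0.0800+0.0500+0.0000 = 0.1300 m
S_min ≈ 0.0510+0.7225+3.1680+0.1300  ⇒  S_min = 8143/2000 m

S_min = 8143/2000 m = 4.0715 m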